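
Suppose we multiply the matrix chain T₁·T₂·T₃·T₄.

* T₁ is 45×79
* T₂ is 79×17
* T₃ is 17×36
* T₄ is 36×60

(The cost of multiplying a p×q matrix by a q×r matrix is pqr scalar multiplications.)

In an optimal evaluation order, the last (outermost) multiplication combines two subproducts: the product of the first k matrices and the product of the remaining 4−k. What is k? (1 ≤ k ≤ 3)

Adjacent pairs: T₁T₂ = 45·79·17 = 60435; T₂T₃ = 79·17·36 = 48348; T₃T₄ = 17·36·60 = 36720.
Length 3: T₁..T₃: k=1: 0+48348+45·79·36=176328; k=2: 60435+0+45·17·36=87975 → min 87975 | T₂..T₄: k=2: 0+36720+79·17·60=117300; k=3: 48348+0+79·36·60=218988 → min 117300.
Top-level splits: k=1: (T₁..T₁)·(T₂..T₄) → 0+117300+45·79·60 = 330600; k=2: (T₁..T₂)·(T₃..T₄) → 60435+36720+45·17·60 = 143055; k=3: (T₁..T₃)·(T₄..T₄) → 87975+0+45·36·60 = 185175.
Best split is after T₂, i.e. k = 2.

2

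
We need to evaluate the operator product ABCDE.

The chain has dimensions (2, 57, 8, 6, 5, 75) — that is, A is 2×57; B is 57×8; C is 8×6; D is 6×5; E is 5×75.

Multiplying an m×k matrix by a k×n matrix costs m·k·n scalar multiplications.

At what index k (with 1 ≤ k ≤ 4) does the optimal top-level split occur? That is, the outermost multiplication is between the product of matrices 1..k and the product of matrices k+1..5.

Adjacent pairs: AB = 2·57·8 = 912; BC = 57·8·6 = 2736; CD = 8·6·5 = 240; DE = 6·5·75 = 2250.
Length 3: A..C: k=1: 0+2736+2·57·6=3420; k=2: 912+0+2·8·6=1008 → min 1008 | B..D: k=2: 0+240+57·8·5=2520; k=3: 2736+0+57·6·5=4446 → min 2520 | C..E: k=3: 0+2250+8·6·75=5850; k=4: 240+0+8·5·75=3240 → min 3240.
Length 4: A..D: k=1: 0+2520+2·57·5=3090; k=2: 912+240+2·8·5=1232; k=3: 1008+0+2·6·5=1068 → min 1068 | B..E: k=2: 0+3240+57·8·75=37440; k=3: 2736+2250+57·6·75=30636; k=4: 2520+0+57·5·75=23895 → min 23895.
Top-level splits: k=1: (A..A)·(B..E) → 0+23895+2·57·75 = 32445; k=2: (A..B)·(C..E) → 912+3240+2·8·75 = 5352; k=3: (A..C)·(D..E) → 1008+2250+2·6·75 = 4158; k=4: (A..D)·(E..E) → 1068+0+2·5·75 = 1818.
Best split is after D, i.e. k = 4.

4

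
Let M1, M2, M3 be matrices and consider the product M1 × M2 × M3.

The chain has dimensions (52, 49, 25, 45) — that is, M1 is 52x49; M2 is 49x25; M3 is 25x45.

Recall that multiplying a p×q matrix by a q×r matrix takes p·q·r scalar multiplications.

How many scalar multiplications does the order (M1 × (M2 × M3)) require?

(M2 × M3): 49×25 by 25×45 → 49×45, cost 49·25·45 = 55125
(M1 × (M2 × M3)): 52×49 by 49×45 → 52×45, cost 52·49·45 = 114660; cumulative 169785
Total: 169785 scalar multiplications.

169785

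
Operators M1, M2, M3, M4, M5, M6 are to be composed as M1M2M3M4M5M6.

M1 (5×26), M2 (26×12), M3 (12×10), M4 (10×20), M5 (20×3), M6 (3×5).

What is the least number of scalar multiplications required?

Adjacent pairs: M1M2 = 5·26·12 = 1560; M2M3 = 26·12·10 = 3120; M3M4 = 12·10·20 = 2400; M4M5 = 10·20·3 = 600; M5M6 = 20·3·5 = 300.
Length 3: M1..M3: k=1: 0+3120+5·26·10=4420; k=2: 1560+0+5·12·10=2160 → min 2160 | M2..M4: k=2: 0+2400+26·12·20=8640; k=3: 3120+0+26·10·20=8320 → min 8320 | M3..M5: k=3: 0+600+12·10·3=960; k=4: 2400+0+12·20·3=3120 → min 960 | M4..M6: k=4: 0+300+10·20·5=1300; k=5: 600+0+10·3·5=750 → min 750.
Length 4: M1..M4: k=1: 0+8320+5·26·20=10920; k=2: 1560+2400+5·12·20=5160; k=3: 2160+0+5·10·20=3160 → min 3160 | M2..M5: k=2: 0+960+26·12·3=1896; k=3: 3120+600+26·10·3=4500; k=4: 8320+0+26·20·3=9880 → min 1896 | M3..M6: k=3: 0+750+12·10·5=1350; k=4: 2400+300+12·20·5=3900; k=5: 960+0+12·3·5=1140 → min 1140.
Length 5: M1..M5: k=1: 0+1896+5·26·3=2286; k=2: 1560+960+5·12·3=2700; k=3: 2160+600+5·10·3=2910; k=4: 3160+0+5·20·3=3460 → min 2286 | M2..M6: k=2: 0+1140+26·12·5=2700; k=3: 3120+750+26·10·5=5170; k=4: 8320+300+26·20·5=11220; k=5: 1896+0+26·3·5=2286 → min 2286.
Length 6: M1..M6: k=1: 0+2286+5·26·5=2936; k=2: 1560+1140+5·12·5=3000; k=3: 2160+750+5·10·5=3160; k=4: 3160+300+5·20·5=3960; k=5: 2286+0+5·3·5=2361 → min 2361.
Optimal order: ((M1(M2(M3(M4M5))))M6) with cost 2361.

2361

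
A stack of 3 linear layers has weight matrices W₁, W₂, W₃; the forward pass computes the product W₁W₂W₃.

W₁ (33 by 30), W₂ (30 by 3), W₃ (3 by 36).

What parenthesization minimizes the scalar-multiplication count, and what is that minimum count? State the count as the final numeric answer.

(W₁(W₂W₃)): cost 38880.
((W₁W₂)W₃): cost 6534.
Optimal: ((W₁W₂)W₃) with cost 6534.

6534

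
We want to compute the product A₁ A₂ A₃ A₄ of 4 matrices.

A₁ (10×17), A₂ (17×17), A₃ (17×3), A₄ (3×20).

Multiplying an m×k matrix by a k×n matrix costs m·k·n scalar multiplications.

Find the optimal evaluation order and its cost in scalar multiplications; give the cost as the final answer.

Adjacent pairs: A₁A₂ = 10·17·17 = 2890; A₂A₃ = 17·17·3 = 867; A₃A₄ = 17·3·20 = 1020.
Length 3: A₁..A₃: k=1: 0+867+10·17·3=1377; k=2: 2890+0+10·17·3=3400 → min 1377 | A₂..A₄: k=2: 0+1020+17·17·20=6800; k=3: 867+0+17·3·20=1887 → min 1887.
Length 4: A₁..A₄: k=1: 0+1887+10·17·20=5287; k=2: 2890+1020+10·17·20=7310; k=3: 1377+0+10·3·20=1977 → min 1977.
Optimal parenthesization: ((A₁ (A₂ A₃)) A₄) with cost 1977.

1977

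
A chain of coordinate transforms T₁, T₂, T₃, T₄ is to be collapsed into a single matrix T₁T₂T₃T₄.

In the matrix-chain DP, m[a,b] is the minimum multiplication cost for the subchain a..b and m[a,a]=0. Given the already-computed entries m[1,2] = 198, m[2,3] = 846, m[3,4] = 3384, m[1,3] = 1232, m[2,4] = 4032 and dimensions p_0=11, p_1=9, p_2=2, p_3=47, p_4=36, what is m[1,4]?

4374

m[1,4] = min over k∈[1,3] of m[1,k]+m[k+1,4]+p_{0}·p_k·p_{4}.
k=1: 0 + 4032 + 11·9·36 = 7596; k=2: 198 + 3384 + 11·2·36 = 4374; k=3: 1232 + 0 + 11·47·36 = 19844.
Minimum: 4374 at k=2.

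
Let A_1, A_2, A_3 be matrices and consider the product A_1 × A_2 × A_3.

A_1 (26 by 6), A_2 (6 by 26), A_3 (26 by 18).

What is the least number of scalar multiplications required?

Order (A_1 × (A_2 × A_3)): (A_2 × A_3): 6×26 by 26×18 → 6×18, cost 6·26·18 = 2808; (A_1 × (A_2 × A_3)): 26×6 by 6×18 → 26×18, cost 26·6·18 = 2808; cumulative 5616. Total 5616.
Order ((A_1 × A_2) × A_3): (A_1 × A_2): 26×6 by 6×26 → 26×26, cost 26·6·26 = 4056; ((A_1 × A_2) × A_3): 26×26 by 26×18 → 26×18, cost 26·26·18 = 12168; cumulative 16224. Total 16224.
Minimum: 5616.

5616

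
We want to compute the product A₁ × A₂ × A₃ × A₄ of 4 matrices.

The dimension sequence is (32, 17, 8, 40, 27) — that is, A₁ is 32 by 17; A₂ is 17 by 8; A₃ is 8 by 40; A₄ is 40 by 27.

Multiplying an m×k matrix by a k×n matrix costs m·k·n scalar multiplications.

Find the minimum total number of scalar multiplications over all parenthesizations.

19904

Adjacent pairs: A₁A₂ = 32·17·8 = 4352; A₂A₃ = 17·8·40 = 5440; A₃A₄ = 8·40·27 = 8640.
Length 3: A₁..A₃: k=1: 0+5440+32·17·40=27200; k=2: 4352+0+32·8·40=14592 → min 14592 | A₂..A₄: k=2: 0+8640+17·8·27=12312; k=3: 5440+0+17·40·27=23800 → min 12312.
Length 4: A₁..A₄: k=1: 0+12312+32·17·27=27000; k=2: 4352+8640+32·8·27=19904; k=3: 14592+0+32·40·27=49152 → min 19904.
Optimal order: ((A₁ × A₂) × (A₃ × A₄)) with cost 19904.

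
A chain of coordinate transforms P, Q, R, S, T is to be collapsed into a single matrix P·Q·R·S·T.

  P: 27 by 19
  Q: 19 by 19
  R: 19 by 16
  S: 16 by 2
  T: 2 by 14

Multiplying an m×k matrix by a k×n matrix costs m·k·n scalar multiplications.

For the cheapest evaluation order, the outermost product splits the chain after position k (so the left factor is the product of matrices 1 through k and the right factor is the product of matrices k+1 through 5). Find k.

4

Adjacent pairs: PQ = 27·19·19 = 9747; QR = 19·19·16 = 5776; RS = 19·16·2 = 608; ST = 16·2·14 = 448.
Length 3: P..R: k=1: 0+5776+27·19·16=13984; k=2: 9747+0+27·19·16=17955 → min 13984 | Q..S: k=2: 0+608+19·19·2=1330; k=3: 5776+0+19·16·2=6384 → min 1330 | R..T: k=3: 0+448+19·16·14=4704; k=4: 608+0+19·2·14=1140 → min 1140.
Length 4: P..S: k=1: 0+1330+27·19·2=2356; k=2: 9747+608+27·19·2=11381; k=3: 13984+0+27·16·2=14848 → min 2356 | Q..T: k=2: 0+1140+19·19·14=6194; k=3: 5776+448+19·16·14=10480; k=4: 1330+0+19·2·14=1862 → min 1862.
Top-level splits: k=1: (P..P)·(Q..T) → 0+1862+27·19·14 = 9044; k=2: (P..Q)·(R..T) → 9747+1140+27·19·14 = 18069; k=3: (P..R)·(S..T) → 13984+448+27·16·14 = 20480; k=4: (P..S)·(T..T) → 2356+0+27·2·14 = 3112.
Best split is after S, i.e. k = 4.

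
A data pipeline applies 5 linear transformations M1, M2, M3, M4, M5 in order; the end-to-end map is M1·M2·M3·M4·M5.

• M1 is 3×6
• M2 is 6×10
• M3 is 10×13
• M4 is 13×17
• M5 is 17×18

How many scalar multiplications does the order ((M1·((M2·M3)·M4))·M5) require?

3330

(M2·M3): 6×10 by 10×13 → 6×13, cost 6·10·13 = 780
((M2·M3)·M4): 6×13 by 13×17 → 6×17, cost 6·13·17 = 1326; cumulative 2106
(M1·((M2·M3)·M4)): 3×6 by 6×17 → 3×17, cost 3·6·17 = 306; cumulative 2412
((M1·((M2·M3)·M4))·M5): 3×17 by 17×18 → 3×18, cost 3·17·18 = 918; cumulative 3330
Total: 3330 scalar multiplications.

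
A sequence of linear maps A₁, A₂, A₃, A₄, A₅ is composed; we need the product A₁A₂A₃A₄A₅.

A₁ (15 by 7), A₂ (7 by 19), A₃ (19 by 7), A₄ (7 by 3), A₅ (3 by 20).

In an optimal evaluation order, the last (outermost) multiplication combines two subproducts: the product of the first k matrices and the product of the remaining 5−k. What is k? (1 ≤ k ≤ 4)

4

Adjacent pairs: A₁A₂ = 15·7·19 = 1995; A₂A₃ = 7·19·7 = 931; A₃A₄ = 19·7·3 = 399; A₄A₅ = 7·3·20 = 420.
Length 3: A₁..A₃: k=1: 0+931+15·7·7=1666; k=2: 1995+0+15·19·7=3990 → min 1666 | A₂..A₄: k=2: 0+399+7·19·3=798; k=3: 931+0+7·7·3=1078 → min 798 | A₃..A₅: k=3: 0+420+19·7·20=3080; k=4: 399+0+19·3·20=1539 → min 1539.
Length 4: A₁..A₄: k=1: 0+798+15·7·3=1113; k=2: 1995+399+15·19·3=3249; k=3: 1666+0+15·7·3=1981 → min 1113 | A₂..A₅: k=2: 0+1539+7·19·20=4199; k=3: 931+420+7·7·20=2331; k=4: 798+0+7·3·20=1218 → min 1218.
Top-level splits: k=1: (A₁..A₁)·(A₂..A₅) → 0+1218+15·7·20 = 3318; k=2: (A₁..A₂)·(A₃..A₅) → 1995+1539+15·19·20 = 9234; k=3: (A₁..A₃)·(A₄..A₅) → 1666+420+15·7·20 = 4186; k=4: (A₁..A₄)·(A₅..A₅) → 1113+0+15·3·20 = 2013.
Best split is after A₄, i.e. k = 4.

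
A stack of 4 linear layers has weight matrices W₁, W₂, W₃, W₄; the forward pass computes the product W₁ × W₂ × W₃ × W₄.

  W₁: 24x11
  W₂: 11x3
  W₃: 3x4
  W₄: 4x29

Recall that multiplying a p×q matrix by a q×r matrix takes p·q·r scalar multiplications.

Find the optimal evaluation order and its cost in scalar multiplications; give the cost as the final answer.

Adjacent pairs: W₁W₂ = 24·11·3 = 792; W₂W₃ = 11·3·4 = 132; W₃W₄ = 3·4·29 = 348.
Length 3: W₁..W₃: k=1: 0+132+24·11·4=1188; k=2: 792+0+24·3·4=1080 → min 1080 | W₂..W₄: k=2: 0+348+11·3·29=1305; k=3: 132+0+11·4·29=1408 → min 1305.
Length 4: W₁..W₄: k=1: 0+1305+24·11·29=8961; k=2: 792+348+24·3·29=3228; k=3: 1080+0+24·4·29=3864 → min 3228.
Optimal parenthesization: ((W₁ × W₂) × (W₃ × W₄)) with cost 3228.

3228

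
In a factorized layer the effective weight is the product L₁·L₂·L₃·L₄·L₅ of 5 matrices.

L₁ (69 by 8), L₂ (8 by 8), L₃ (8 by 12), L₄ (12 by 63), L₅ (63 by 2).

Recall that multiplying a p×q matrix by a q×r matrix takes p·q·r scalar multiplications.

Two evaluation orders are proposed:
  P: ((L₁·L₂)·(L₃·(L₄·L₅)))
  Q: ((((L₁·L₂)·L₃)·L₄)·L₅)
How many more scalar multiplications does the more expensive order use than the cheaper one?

Order P = ((L₁·L₂)·(L₃·(L₄·L₅))): (L₁·L₂): 69×8 by 8×8 → 69×8, cost 69·8·8 = 4416; (L₄·L₅): 12×63 by 63×2 → 12×2, cost 12·63·2 = 1512; (L₃·(L₄·L₅)): 8×12 by 12×2 → 8×2, cost 8·12·2 = 192; cumulative 1704; ((L₁·L₂)·(L₃·(L₄·L₅))): 69×8 by 8×2 → 69×2, cost 69·8·2 = 1104; cumulative 7224. Total 7224.
Order Q = ((((L₁·L₂)·L₃)·L₄)·L₅): (L₁·L₂): 69×8 by 8×8 → 69×8, cost 69·8·8 = 4416; ((L₁·L₂)·L₃): 69×8 by 8×12 → 69×12, cost 69·8·12 = 6624; cumulative 11040; (((L₁·L₂)·L₃)·L₄): 69×12 by 12×63 → 69×63, cost 69·12·63 = 52164; cumulative 63204; ((((L₁·L₂)·L₃)·L₄)·L₅): 69×63 by 63×2 → 69×2, cost 69·63·2 = 8694; cumulative 71898. Total 71898.
Difference: |7224 − 71898| = 64674.

64674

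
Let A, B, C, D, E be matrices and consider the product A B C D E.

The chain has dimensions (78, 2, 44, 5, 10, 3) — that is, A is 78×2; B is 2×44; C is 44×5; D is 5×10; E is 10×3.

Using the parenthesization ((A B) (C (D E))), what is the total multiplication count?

(A B): 78×2 by 2×44 → 78×44, cost 78·2·44 = 6864
(D E): 5×10 by 10×3 → 5×3, cost 5·10·3 = 150
(C (D E)): 44×5 by 5×3 → 44×3, cost 44·5·3 = 660; cumulative 810
((A B) (C (D E))): 78×44 by 44×3 → 78×3, cost 78·44·3 = 10296; cumulative 17970
Total: 17970 scalar multiplications.

17970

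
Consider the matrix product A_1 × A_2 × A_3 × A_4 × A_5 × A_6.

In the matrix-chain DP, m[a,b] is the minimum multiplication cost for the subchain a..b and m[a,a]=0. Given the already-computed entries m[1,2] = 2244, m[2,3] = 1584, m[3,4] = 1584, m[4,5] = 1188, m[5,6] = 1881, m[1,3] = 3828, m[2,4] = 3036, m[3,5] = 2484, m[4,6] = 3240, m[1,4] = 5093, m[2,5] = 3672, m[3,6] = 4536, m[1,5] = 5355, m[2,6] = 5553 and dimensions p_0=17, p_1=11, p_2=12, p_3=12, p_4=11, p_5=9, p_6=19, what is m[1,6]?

m[1,6] = min over k∈[1,5] of m[1,k]+m[k+1,6]+p_{0}·p_k·p_{6}.
k=1: 0 + 5553 + 17·11·19 = 9106; k=2: 2244 + 4536 + 17·12·19 = 10656; k=3: 3828 + 3240 + 17·12·19 = 10944; k=4: 5093 + 1881 + 17·11·19 = 10527; k=5: 5355 + 0 + 17·9·19 = 8262.
Minimum: 8262 at k=5.

8262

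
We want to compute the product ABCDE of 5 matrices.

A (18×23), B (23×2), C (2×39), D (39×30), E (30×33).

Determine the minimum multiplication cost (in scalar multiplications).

Adjacent pairs: AB = 18·23·2 = 828; BC = 23·2·39 = 1794; CD = 2·39·30 = 2340; DE = 39·30·33 = 38610.
Length 3: A..C: k=1: 0+1794+18·23·39=17940; k=2: 828+0+18·2·39=2232 → min 2232 | B..D: k=2: 0+2340+23·2·30=3720; k=3: 1794+0+23·39·30=28704 → min 3720 | C..E: k=3: 0+38610+2·39·33=41184; k=4: 2340+0+2·30·33=4320 → min 4320.
Length 4: A..D: k=1: 0+3720+18·23·30=16140; k=2: 828+2340+18·2·30=4248; k=3: 2232+0+18·39·30=23292 → min 4248 | B..E: k=2: 0+4320+23·2·33=5838; k=3: 1794+38610+23·39·33=70005; k=4: 3720+0+23·30·33=26490 → min 5838.
Length 5: A..E: k=1: 0+5838+18·23·33=19500; k=2: 828+4320+18·2·33=6336; k=3: 2232+38610+18·39·33=64008; k=4: 4248+0+18·30·33=22068 → min 6336.
Optimal order: ((AB)((CD)E)) with cost 6336.

6336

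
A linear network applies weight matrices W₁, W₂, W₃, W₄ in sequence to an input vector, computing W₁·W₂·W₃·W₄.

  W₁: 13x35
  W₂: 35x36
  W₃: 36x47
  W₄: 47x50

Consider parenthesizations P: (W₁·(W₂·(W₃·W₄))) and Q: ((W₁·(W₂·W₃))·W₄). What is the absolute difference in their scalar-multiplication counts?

Order P = (W₁·(W₂·(W₃·W₄))): (W₃·W₄): 36×47 by 47×50 → 36×50, cost 36·47·50 = 84600; (W₂·(W₃·W₄)): 35×36 by 36×50 → 35×50, cost 35·36·50 = 63000; cumulative 147600; (W₁·(W₂·(W₃·W₄))): 13×35 by 35×50 → 13×50, cost 13·35·50 = 22750; cumulative 170350. Total 170350.
Order Q = ((W₁·(W₂·W₃))·W₄): (W₂·W₃): 35×36 by 36×47 → 35×47, cost 35·36·47 = 59220; (W₁·(W₂·W₃)): 13×35 by 35×47 → 13×47, cost 13·35·47 = 21385; cumulative 80605; ((W₁·(W₂·W₃))·W₄): 13×47 by 47×50 → 13×50, cost 13·47·50 = 30550; cumulative 111155. Total 111155.
Difference: |170350 − 111155| = 59195.

59195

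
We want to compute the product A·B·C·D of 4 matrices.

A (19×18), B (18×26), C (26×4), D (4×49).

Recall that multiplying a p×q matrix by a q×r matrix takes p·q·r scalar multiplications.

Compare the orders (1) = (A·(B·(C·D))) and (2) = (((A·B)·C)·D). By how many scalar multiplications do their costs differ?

Order (1) = (A·(B·(C·D))): (C·D): 26×4 by 4×49 → 26×49, cost 26·4·49 = 5096; (B·(C·D)): 18×26 by 26×49 → 18×49, cost 18·26·49 = 22932; cumulative 28028; (A·(B·(C·D))): 19×18 by 18×49 → 19×49, cost 19·18·49 = 16758; cumulative 44786. Total 44786.
Order (2) = (((A·B)·C)·D): (A·B): 19×18 by 18×26 → 19×26, cost 19·18·26 = 8892; ((A·B)·C): 19×26 by 26×4 → 19×4, cost 19·26·4 = 1976; cumulative 10868; (((A·B)·C)·D): 19×4 by 4×49 → 19×49, cost 19·4·49 = 3724; cumulative 14592. Total 14592.
Difference: |44786 − 14592| = 30194.

30194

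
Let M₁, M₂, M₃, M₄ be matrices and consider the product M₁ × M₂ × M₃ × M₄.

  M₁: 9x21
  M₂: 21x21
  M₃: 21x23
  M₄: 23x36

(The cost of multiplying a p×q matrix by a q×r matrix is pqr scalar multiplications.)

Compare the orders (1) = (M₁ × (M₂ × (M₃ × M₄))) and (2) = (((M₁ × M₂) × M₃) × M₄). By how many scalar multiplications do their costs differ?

Order (1) = (M₁ × (M₂ × (M₃ × M₄))): (M₃ × M₄): 21×23 by 23×36 → 21×36, cost 21·23·36 = 17388; (M₂ × (M₃ × M₄)): 21×21 by 21×36 → 21×36, cost 21·21·36 = 15876; cumulative 33264; (M₁ × (M₂ × (M₃ × M₄))): 9×21 by 21×36 → 9×36, cost 9·21·36 = 6804; cumulative 40068. Total 40068.
Order (2) = (((M₁ × M₂) × M₃) × M₄): (M₁ × M₂): 9×21 by 21×21 → 9×21, cost 9·21·21 = 3969; ((M₁ × M₂) × M₃): 9×21 by 21×23 → 9×23, cost 9·21·23 = 4347; cumulative 8316; (((M₁ × M₂) × M₃) × M₄): 9×23 by 23×36 → 9×36, cost 9·23·36 = 7452; cumulative 15768. Total 15768.
Difference: |40068 − 15768| = 24300.

24300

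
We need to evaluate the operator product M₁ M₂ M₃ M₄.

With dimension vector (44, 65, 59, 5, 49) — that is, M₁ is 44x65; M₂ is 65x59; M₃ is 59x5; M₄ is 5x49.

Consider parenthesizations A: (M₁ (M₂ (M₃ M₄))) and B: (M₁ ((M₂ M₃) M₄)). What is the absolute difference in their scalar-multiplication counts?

167270

Order A = (M₁ (M₂ (M₃ M₄))): (M₃ M₄): 59×5 by 5×49 → 59×49, cost 59·5·49 = 14455; (M₂ (M₃ M₄)): 65×59 by 59×49 → 65×49, cost 65·59·49 = 187915; cumulative 202370; (M₁ (M₂ (M₃ M₄))): 44×65 by 65×49 → 44×49, cost 44·65·49 = 140140; cumulative 342510. Total 342510.
Order B = (M₁ ((M₂ M₃) M₄)): (M₂ M₃): 65×59 by 59×5 → 65×5, cost 65·59·5 = 19175; ((M₂ M₃) M₄): 65×5 by 5×49 → 65×49, cost 65·5·49 = 15925; cumulative 35100; (M₁ ((M₂ M₃) M₄)): 44×65 by 65×49 → 44×49, cost 44·65·49 = 140140; cumulative 175240. Total 175240.
Difference: |342510 − 175240| = 167270.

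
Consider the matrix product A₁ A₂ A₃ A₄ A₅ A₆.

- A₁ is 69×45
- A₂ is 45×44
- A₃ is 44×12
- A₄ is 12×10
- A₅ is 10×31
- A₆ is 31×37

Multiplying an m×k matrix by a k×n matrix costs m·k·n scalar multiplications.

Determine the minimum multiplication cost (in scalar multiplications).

Adjacent pairs: A₁A₂ = 69·45·44 = 136620; A₂A₃ = 45·44·12 = 23760; A₃A₄ = 44·12·10 = 5280; A₄A₅ = 12·10·31 = 3720; A₅A₆ = 10·31·37 = 11470.
Length 3: A₁..A₃: k=1: 0+23760+69·45·12=61020; k=2: 136620+0+69·44·12=173052 → min 61020 | A₂..A₄: k=2: 0+5280+45·44·10=25080; k=3: 23760+0+45·12·10=29160 → min 25080 | A₃..A₅: k=3: 0+3720+44·12·31=20088; k=4: 5280+0+44·10·31=18920 → min 18920 | A₄..A₆: k=4: 0+11470+12·10·37=15910; k=5: 3720+0+12·31·37=17484 → min 15910.
Length 4: A₁..A₄: k=1: 0+25080+69·45·10=56130; k=2: 136620+5280+69·44·10=172260; k=3: 61020+0+69·12·10=69300 → min 56130 | A₂..A₅: k=2: 0+18920+45·44·31=80300; k=3: 23760+3720+45·12·31=44220; k=4: 25080+0+45·10·31=39030 → min 39030 | A₃..A₆: k=3: 0+15910+44·12·37=35446; k=4: 5280+11470+44·10·37=33030; k=5: 18920+0+44·31·37=69388 → min 33030.
Length 5: A₁..A₅: k=1: 0+39030+69·45·31=135285; k=2: 136620+18920+69·44·31=249656; k=3: 61020+3720+69·12·31=90408; k=4: 56130+0+69·10·31=77520 → min 77520 | A₂..A₆: k=2: 0+33030+45·44·37=106290; k=3: 23760+15910+45·12·37=59650; k=4: 25080+11470+45·10·37=53200; k=5: 39030+0+45·31·37=90645 → min 53200.
Length 6: A₁..A₆: k=1: 0+53200+69·45·37=168085; k=2: 136620+33030+69·44·37=281982; k=3: 61020+15910+69·12·37=107566; k=4: 56130+11470+69·10·37=93130; k=5: 77520+0+69·31·37=156663 → min 93130.
Optimal order: ((A₁ (A₂ (A₃ A₄))) (A₅ A₆)) with cost 93130.

93130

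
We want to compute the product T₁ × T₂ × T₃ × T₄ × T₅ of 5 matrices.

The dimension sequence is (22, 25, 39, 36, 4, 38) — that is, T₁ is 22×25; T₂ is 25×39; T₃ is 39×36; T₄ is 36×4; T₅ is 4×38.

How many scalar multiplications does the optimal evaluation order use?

15060

Adjacent pairs: T₁T₂ = 22·25·39 = 21450; T₂T₃ = 25·39·36 = 35100; T₃T₄ = 39·36·4 = 5616; T₄T₅ = 36·4·38 = 5472.
Length 3: T₁..T₃: k=1: 0+35100+22·25·36=54900; k=2: 21450+0+22·39·36=52338 → min 52338 | T₂..T₄: k=2: 0+5616+25·39·4=9516; k=3: 35100+0+25·36·4=38700 → min 9516 | T₃..T₅: k=3: 0+5472+39·36·38=58824; k=4: 5616+0+39·4·38=11544 → min 11544.
Length 4: T₁..T₄: k=1: 0+9516+22·25·4=11716; k=2: 21450+5616+22·39·4=30498; k=3: 52338+0+22·36·4=55506 → min 11716 | T₂..T₅: k=2: 0+11544+25·39·38=48594; k=3: 35100+5472+25·36·38=74772; k=4: 9516+0+25·4·38=13316 → min 13316.
Length 5: T₁..T₅: k=1: 0+13316+22·25·38=34216; k=2: 21450+11544+22·39·38=65598; k=3: 52338+5472+22·36·38=87906; k=4: 11716+0+22·4·38=15060 → min 15060.
Optimal order: ((T₁ × (T₂ × (T₃ × T₄))) × T₅) with cost 15060.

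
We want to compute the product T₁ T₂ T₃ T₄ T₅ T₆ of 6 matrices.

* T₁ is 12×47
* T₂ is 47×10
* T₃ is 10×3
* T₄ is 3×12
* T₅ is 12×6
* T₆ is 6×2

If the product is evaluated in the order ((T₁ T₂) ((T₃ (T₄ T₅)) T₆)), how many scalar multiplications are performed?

(T₁ T₂): 12×47 by 47×10 → 12×10, cost 12·47·10 = 5640
(T₄ T₅): 3×12 by 12×6 → 3×6, cost 3·12·6 = 216
(T₃ (T₄ T₅)): 10×3 by 3×6 → 10×6, cost 10·3·6 = 180; cumulative 396
((T₃ (T₄ T₅)) T₆): 10×6 by 6×2 → 10×2, cost 10·6·2 = 120; cumulative 516
((T₁ T₂) ((T₃ (T₄ T₅)) T₆)): 12×10 by 10×2 → 12×2, cost 12·10·2 = 240; cumulative 6396
Total: 6396 scalar multiplications.

6396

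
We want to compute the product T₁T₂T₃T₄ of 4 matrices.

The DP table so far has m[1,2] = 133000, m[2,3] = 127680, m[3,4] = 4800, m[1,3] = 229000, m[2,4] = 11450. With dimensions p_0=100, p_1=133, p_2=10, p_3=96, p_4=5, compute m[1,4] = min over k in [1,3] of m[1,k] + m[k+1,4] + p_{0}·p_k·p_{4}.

m[1,4] = min over k∈[1,3] of m[1,k]+m[k+1,4]+p_{0}·p_k·p_{4}.
k=1: 0 + 11450 + 100·133·5 = 77950; k=2: 133000 + 4800 + 100·10·5 = 142800; k=3: 229000 + 0 + 100·96·5 = 277000.
Minimum: 77950 at k=1.

77950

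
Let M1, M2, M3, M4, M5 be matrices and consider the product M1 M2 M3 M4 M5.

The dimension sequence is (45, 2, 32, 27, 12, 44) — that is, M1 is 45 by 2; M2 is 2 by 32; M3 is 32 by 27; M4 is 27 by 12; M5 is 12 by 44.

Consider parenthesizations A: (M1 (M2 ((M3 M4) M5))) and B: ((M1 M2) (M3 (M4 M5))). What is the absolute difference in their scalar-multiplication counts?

Order A = (M1 (M2 ((M3 M4) M5))): (M3 M4): 32×27 by 27×12 → 32×12, cost 32·27·12 = 10368; ((M3 M4) M5): 32×12 by 12×44 → 32×44, cost 32·12·44 = 16896; cumulative 27264; (M2 ((M3 M4) M5)): 2×32 by 32×44 → 2×44, cost 2·32·44 = 2816; cumulative 30080; (M1 (M2 ((M3 M4) M5))): 45×2 by 2×44 → 45×44, cost 45·2·44 = 3960; cumulative 34040. Total 34040.
Order B = ((M1 M2) (M3 (M4 M5))): (M1 M2): 45×2 by 2×32 → 45×32, cost 45·2·32 = 2880; (M4 M5): 27×12 by 12×44 → 27×44, cost 27·12·44 = 14256; (M3 (M4 M5)): 32×27 by 27×44 → 32×44, cost 32·27·44 = 38016; cumulative 52272; ((M1 M2) (M3 (M4 M5))): 45×32 by 32×44 → 45×44, cost 45·32·44 = 63360; cumulative 118512. Total 118512.
Difference: |34040 − 118512| = 84472.

84472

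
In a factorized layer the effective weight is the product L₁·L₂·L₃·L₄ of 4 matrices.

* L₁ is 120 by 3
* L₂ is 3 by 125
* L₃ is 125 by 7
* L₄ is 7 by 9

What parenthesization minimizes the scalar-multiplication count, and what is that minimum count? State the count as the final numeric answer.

6054

Adjacent pairs: L₁L₂ = 120·3·125 = 45000; L₂L₃ = 3·125·7 = 2625; L₃L₄ = 125·7·9 = 7875.
Length 3: L₁..L₃: k=1: 0+2625+120·3·7=5145; k=2: 45000+0+120·125·7=150000 → min 5145 | L₂..L₄: k=2: 0+7875+3·125·9=11250; k=3: 2625+0+3·7·9=2814 → min 2814.
Length 4: L₁..L₄: k=1: 0+2814+120·3·9=6054; k=2: 45000+7875+120·125·9=187875; k=3: 5145+0+120·7·9=12705 → min 6054.
Optimal parenthesization: (L₁·((L₂·L₃)·L₄)) with cost 6054.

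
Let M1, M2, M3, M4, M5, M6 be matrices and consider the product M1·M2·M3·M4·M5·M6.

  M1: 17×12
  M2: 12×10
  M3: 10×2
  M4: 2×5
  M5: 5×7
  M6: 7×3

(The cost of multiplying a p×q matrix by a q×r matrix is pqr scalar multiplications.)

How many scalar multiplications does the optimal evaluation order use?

Adjacent pairs: M1M2 = 17·12·10 = 2040; M2M3 = 12·10·2 = 240; M3M4 = 10·2·5 = 100; M4M5 = 2·5·7 = 70; M5M6 = 5·7·3 = 105.
Length 3: M1..M3: k=1: 0+240+17·12·2=648; k=2: 2040+0+17·10·2=2380 → min 648 | M2..M4: k=2: 0+100+12·10·5=700; k=3: 240+0+12·2·5=360 → min 360 | M3..M5: k=3: 0+70+10·2·7=210; k=4: 100+0+10·5·7=450 → min 210 | M4..M6: k=4: 0+105+2·5·3=135; k=5: 70+0+2·7·3=112 → min 112.
Length 4: M1..M4: k=1: 0+360+17·12·5=1380; k=2: 2040+100+17·10·5=2990; k=3: 648+0+17·2·5=818 → min 818 | M2..M5: k=2: 0+210+12·10·7=1050; k=3: 240+70+12·2·7=478; k=4: 360+0+12·5·7=780 → min 478 | M3..M6: k=3: 0+112+10·2·3=172; k=4: 100+105+10·5·3=355; k=5: 210+0+10·7·3=420 → min 172.
Length 5: M1..M5: k=1: 0+478+17·12·7=1906; k=2: 2040+210+17·10·7=3440; k=3: 648+70+17·2·7=956; k=4: 818+0+17·5·7=1413 → min 956 | M2..M6: k=2: 0+172+12·10·3=532; k=3: 240+112+12·2·3=424; k=4: 360+105+12·5·3=645; k=5: 478+0+12·7·3=730 → min 424.
Length 6: M1..M6: k=1: 0+424+17·12·3=1036; k=2: 2040+172+17·10·3=2722; k=3: 648+112+17·2·3=862; k=4: 818+105+17·5·3=1178; k=5: 956+0+17·7·3=1313 → min 862.
Optimal order: ((M1·(M2·M3))·((M4·M5)·M6)) with cost 862.

862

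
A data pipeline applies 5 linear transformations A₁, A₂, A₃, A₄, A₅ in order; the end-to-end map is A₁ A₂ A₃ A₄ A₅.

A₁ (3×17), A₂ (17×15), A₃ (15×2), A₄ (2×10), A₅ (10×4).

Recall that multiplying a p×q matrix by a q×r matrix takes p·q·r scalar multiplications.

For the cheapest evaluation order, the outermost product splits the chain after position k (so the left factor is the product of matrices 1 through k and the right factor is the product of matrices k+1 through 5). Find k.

Adjacent pairs: A₁A₂ = 3·17·15 = 765; A₂A₃ = 17·15·2 = 510; A₃A₄ = 15·2·10 = 300; A₄A₅ = 2·10·4 = 80.
Length 3: A₁..A₃: k=1: 0+510+3·17·2=612; k=2: 765+0+3·15·2=855 → min 612 | A₂..A₄: k=2: 0+300+17·15·10=2850; k=3: 510+0+17·2·10=850 → min 850 | A₃..A₅: k=3: 0+80+15·2·4=200; k=4: 300+0+15·10·4=900 → min 200.
Length 4: A₁..A₄: k=1: 0+850+3·17·10=1360; k=2: 765+300+3·15·10=1515; k=3: 612+0+3·2·10=672 → min 672 | A₂..A₅: k=2: 0+200+17·15·4=1220; k=3: 510+80+17·2·4=726; k=4: 850+0+17·10·4=1530 → min 726.
Top-level splits: k=1: (A₁..A₁)·(A₂..A₅) → 0+726+3·17·4 = 930; k=2: (A₁..A₂)·(A₃..A₅) → 765+200+3·15·4 = 1145; k=3: (A₁..A₃)·(A₄..A₅) → 612+80+3·2·4 = 716; k=4: (A₁..A₄)·(A₅..A₅) → 672+0+3·10·4 = 792.
Best split is after A₃, i.e. k = 3.

3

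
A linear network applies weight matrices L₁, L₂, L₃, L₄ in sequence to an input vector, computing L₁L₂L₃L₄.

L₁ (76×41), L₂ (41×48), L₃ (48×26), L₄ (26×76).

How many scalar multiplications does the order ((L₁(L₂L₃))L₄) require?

(L₂L₃): 41×48 by 48×26 → 41×26, cost 41·48·26 = 51168
(L₁(L₂L₃)): 76×41 by 41×26 → 76×26, cost 76·41·26 = 81016; cumulative 132184
((L₁(L₂L₃))L₄): 76×26 by 26×76 → 76×76, cost 76·26·76 = 150176; cumulative 282360
Total: 282360 scalar multiplications.

282360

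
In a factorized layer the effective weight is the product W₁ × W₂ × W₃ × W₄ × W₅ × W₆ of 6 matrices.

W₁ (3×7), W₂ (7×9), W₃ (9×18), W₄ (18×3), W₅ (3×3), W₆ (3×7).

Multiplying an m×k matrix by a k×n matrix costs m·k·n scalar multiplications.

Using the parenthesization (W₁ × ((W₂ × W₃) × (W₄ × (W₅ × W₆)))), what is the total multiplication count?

2604

(W₂ × W₃): 7×9 by 9×18 → 7×18, cost 7·9·18 = 1134
(W₅ × W₆): 3×3 by 3×7 → 3×7, cost 3·3·7 = 63
(W₄ × (W₅ × W₆)): 18×3 by 3×7 → 18×7, cost 18·3·7 = 378; cumulative 441
((W₂ × W₃) × (W₄ × (W₅ × W₆))): 7×18 by 18×7 → 7×7, cost 7·18·7 = 882; cumulative 2457
(W₁ × ((W₂ × W₃) × (W₄ × (W₅ × W₆)))): 3×7 by 7×7 → 3×7, cost 3·7·7 = 147; cumulative 2604
Total: 2604 scalar multiplications.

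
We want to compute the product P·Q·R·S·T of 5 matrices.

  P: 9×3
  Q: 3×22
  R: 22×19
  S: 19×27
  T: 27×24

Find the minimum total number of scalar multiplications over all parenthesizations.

5385

Adjacent pairs: PQ = 9·3·22 = 594; QR = 3·22·19 = 1254; RS = 22·19·27 = 11286; ST = 19·27·24 = 12312.
Length 3: P..R: k=1: 0+1254+9·3·19=1767; k=2: 594+0+9·22·19=4356 → min 1767 | Q..S: k=2: 0+11286+3·22·27=13068; k=3: 1254+0+3·19·27=2793 → min 2793 | R..T: k=3: 0+12312+22·19·24=22344; k=4: 11286+0+22·27·24=25542 → min 22344.
Length 4: P..S: k=1: 0+2793+9·3·27=3522; k=2: 594+11286+9·22·27=17226; k=3: 1767+0+9·19·27=6384 → min 3522 | Q..T: k=2: 0+22344+3·22·24=23928; k=3: 1254+12312+3·19·24=14934; k=4: 2793+0+3·27·24=4737 → min 4737.
Length 5: P..T: k=1: 0+4737+9·3·24=5385; k=2: 594+22344+9·22·24=27690; k=3: 1767+12312+9·19·24=18183; k=4: 3522+0+9·27·24=9354 → min 5385.
Optimal order: (P·(((Q·R)·S)·T)) with cost 5385.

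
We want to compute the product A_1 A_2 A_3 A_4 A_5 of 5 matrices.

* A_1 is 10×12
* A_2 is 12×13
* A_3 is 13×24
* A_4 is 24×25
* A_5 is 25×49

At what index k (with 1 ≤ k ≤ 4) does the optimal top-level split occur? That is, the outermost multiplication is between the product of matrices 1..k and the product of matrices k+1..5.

Adjacent pairs: A_1A_2 = 10·12·13 = 1560; A_2A_3 = 12·13·24 = 3744; A_3A_4 = 13·24·25 = 7800; A_4A_5 = 24·25·49 = 29400.
Length 3: A_1..A_3: k=1: 0+3744+10·12·24=6624; k=2: 1560+0+10·13·24=4680 → min 4680 | A_2..A_4: k=2: 0+7800+12·13·25=11700; k=3: 3744+0+12·24·25=10944 → min 10944 | A_3..A_5: k=3: 0+29400+13·24·49=44688; k=4: 7800+0+13·25·49=23725 → min 23725.
Length 4: A_1..A_4: k=1: 0+10944+10·12·25=13944; k=2: 1560+7800+10·13·25=12610; k=3: 4680+0+10·24·25=10680 → min 10680 | A_2..A_5: k=2: 0+23725+12·13·49=31369; k=3: 3744+29400+12·24·49=47256; k=4: 10944+0+12·25·49=25644 → min 25644.
Top-level splits: k=1: (A_1..A_1)·(A_2..A_5) → 0+25644+10·12·49 = 31524; k=2: (A_1..A_2)·(A_3..A_5) → 1560+23725+10·13·49 = 31655; k=3: (A_1..A_3)·(A_4..A_5) → 4680+29400+10·24·49 = 45840; k=4: (A_1..A_4)·(A_5..A_5) → 10680+0+10·25·49 = 22930.
Best split is after A_4, i.e. k = 4.

4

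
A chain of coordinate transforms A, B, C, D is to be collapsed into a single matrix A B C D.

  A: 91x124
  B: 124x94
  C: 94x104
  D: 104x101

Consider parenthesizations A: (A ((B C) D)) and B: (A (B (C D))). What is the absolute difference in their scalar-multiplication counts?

350088

Order A = (A ((B C) D)): (B C): 124×94 by 94×104 → 124×104, cost 124·94·104 = 1212224; ((B C) D): 124×104 by 104×101 → 124×101, cost 124·104·101 = 1302496; cumulative 2514720; (A ((B C) D)): 91×124 by 124×101 → 91×101, cost 91·124·101 = 1139684; cumulative 3654404. Total 3654404.
Order B = (A (B (C D))): (C D): 94×104 by 104×101 → 94×101, cost 94·104·101 = 987376; (B (C D)): 124×94 by 94×101 → 124×101, cost 124·94·101 = 1177256; cumulative 2164632; (A (B (C D))): 91×124 by 124×101 → 91×101, cost 91·124·101 = 1139684; cumulative 3304316. Total 3304316.
Difference: |3654404 − 3304316| = 350088.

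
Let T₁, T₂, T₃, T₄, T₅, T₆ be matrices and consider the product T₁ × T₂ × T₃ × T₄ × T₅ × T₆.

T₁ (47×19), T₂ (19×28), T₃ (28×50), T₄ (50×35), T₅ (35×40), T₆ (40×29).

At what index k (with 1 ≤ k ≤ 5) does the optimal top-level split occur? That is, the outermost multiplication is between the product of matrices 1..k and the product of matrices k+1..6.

1

Adjacent pairs: T₁T₂ = 47·19·28 = 25004; T₂T₃ = 19·28·50 = 26600; T₃T₄ = 28·50·35 = 49000; T₄T₅ = 50·35·40 = 70000; T₅T₆ = 35·40·29 = 40600.
Length 3: T₁..T₃: k=1: 0+26600+47·19·50=71250; k=2: 25004+0+47·28·50=90804 → min 71250 | T₂..T₄: k=2: 0+49000+19·28·35=67620; k=3: 26600+0+19·50·35=59850 → min 59850 | T₃..T₅: k=3: 0+70000+28·50·40=126000; k=4: 49000+0+28·35·40=88200 → min 88200 | T₄..T₆: k=4: 0+40600+50·35·29=91350; k=5: 70000+0+50·40·29=128000 → min 91350.
Length 4: T₁..T₄: k=1: 0+59850+47·19·35=91105; k=2: 25004+49000+47·28·35=120064; k=3: 71250+0+47·50·35=153500 → min 91105 | T₂..T₅: k=2: 0+88200+19·28·40=109480; k=3: 26600+70000+19·50·40=134600; k=4: 59850+0+19·35·40=86450 → min 86450 | T₃..T₆: k=3: 0+91350+28·50·29=131950; k=4: 49000+40600+28·35·29=118020; k=5: 88200+0+28·40·29=120680 → min 118020.
Length 5: T₁..T₅: k=1: 0+86450+47·19·40=122170; k=2: 25004+88200+47·28·40=165844; k=3: 71250+70000+47·50·40=235250; k=4: 91105+0+47·35·40=156905 → min 122170 | T₂..T₆: k=2: 0+118020+19·28·29=133448; k=3: 26600+91350+19·50·29=145500; k=4: 59850+40600+19·35·29=119735; k=5: 86450+0+19·40·29=108490 → min 108490.
Top-level splits: k=1: (T₁..T₁)·(T₂..T₆) → 0+108490+47·19·29 = 134387; k=2: (T₁..T₂)·(T₃..T₆) → 25004+118020+47·28·29 = 181188; k=3: (T₁..T₃)·(T₄..T₆) → 71250+91350+47·50·29 = 230750; k=4: (T₁..T₄)·(T₅..T₆) → 91105+40600+47·35·29 = 179410; k=5: (T₁..T₅)·(T₆..T₆) → 122170+0+47·40·29 = 176690.
Best split is after T₁, i.e. k = 1.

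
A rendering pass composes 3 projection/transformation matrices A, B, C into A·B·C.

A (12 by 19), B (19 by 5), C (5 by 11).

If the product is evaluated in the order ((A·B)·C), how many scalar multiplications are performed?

(A·B): 12×19 by 19×5 → 12×5, cost 12·19·5 = 1140
((A·B)·C): 12×5 by 5×11 → 12×11, cost 12·5·11 = 660; cumulative 1800
Total: 1800 scalar multiplications.

1800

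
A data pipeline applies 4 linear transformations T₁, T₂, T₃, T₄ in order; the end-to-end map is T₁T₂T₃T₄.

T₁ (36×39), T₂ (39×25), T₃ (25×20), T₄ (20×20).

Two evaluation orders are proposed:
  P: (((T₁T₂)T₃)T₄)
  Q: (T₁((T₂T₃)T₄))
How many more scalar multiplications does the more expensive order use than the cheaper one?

Order P = (((T₁T₂)T₃)T₄): (T₁T₂): 36×39 by 39×25 → 36×25, cost 36·39·25 = 35100; ((T₁T₂)T₃): 36×25 by 25×20 → 36×20, cost 36·25·20 = 18000; cumulative 53100; (((T₁T₂)T₃)T₄): 36×20 by 20×20 → 36×20, cost 36·20·20 = 14400; cumulative 67500. Total 67500.
Order Q = (T₁((T₂T₃)T₄)): (T₂T₃): 39×25 by 25×20 → 39×20, cost 39·25·20 = 19500; ((T₂T₃)T₄): 39×20 by 20×20 → 39×20, cost 39·20·20 = 15600; cumulative 35100; (T₁((T₂T₃)T₄)): 36×39 by 39×20 → 36×20, cost 36·39·20 = 28080; cumulative 63180. Total 63180.
Difference: |67500 − 63180| = 4320.

4320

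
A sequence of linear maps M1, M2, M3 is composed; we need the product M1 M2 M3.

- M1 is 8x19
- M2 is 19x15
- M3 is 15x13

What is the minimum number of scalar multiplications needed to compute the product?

Order (M1 (M2 M3)): (M2 M3): 19×15 by 15×13 → 19×13, cost 19·15·13 = 3705; (M1 (M2 M3)): 8×19 by 19×13 → 8×13, cost 8·19·13 = 1976; cumulative 5681. Total 5681.
Order ((M1 M2) M3): (M1 M2): 8×19 by 19×15 → 8×15, cost 8·19·15 = 2280; ((M1 M2) M3): 8×15 by 15×13 → 8×13, cost 8·15·13 = 1560; cumulative 3840. Total 3840.
Minimum: 3840.

3840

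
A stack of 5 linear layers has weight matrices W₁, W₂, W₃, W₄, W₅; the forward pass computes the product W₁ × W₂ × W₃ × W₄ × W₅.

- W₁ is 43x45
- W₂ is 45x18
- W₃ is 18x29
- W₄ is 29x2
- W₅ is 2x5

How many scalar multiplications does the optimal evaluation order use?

Adjacent pairs: W₁W₂ = 43·45·18 = 34830; W₂W₃ = 45·18·29 = 23490; W₃W₄ = 18·29·2 = 1044; W₄W₅ = 29·2·5 = 290.
Length 3: W₁..W₃: k=1: 0+23490+43·45·29=79605; k=2: 34830+0+43·18·29=57276 → min 57276 | W₂..W₄: k=2: 0+1044+45·18·2=2664; k=3: 23490+0+45·29·2=26100 → min 2664 | W₃..W₅: k=3: 0+290+18·29·5=2900; k=4: 1044+0+18·2·5=1224 → min 1224.
Length 4: W₁..W₄: k=1: 0+2664+43·45·2=6534; k=2: 34830+1044+43·18·2=37422; k=3: 57276+0+43·29·2=59770 → min 6534 | W₂..W₅: k=2: 0+1224+45·18·5=5274; k=3: 23490+290+45·29·5=30305; k=4: 2664+0+45·2·5=3114 → min 3114.
Length 5: W₁..W₅: k=1: 0+3114+43·45·5=12789; k=2: 34830+1224+43·18·5=39924; k=3: 57276+290+43·29·5=63801; k=4: 6534+0+43·2·5=6964 → min 6964.
Optimal order: ((W₁ × (W₂ × (W₃ × W₄))) × W₅) with cost 6964.

6964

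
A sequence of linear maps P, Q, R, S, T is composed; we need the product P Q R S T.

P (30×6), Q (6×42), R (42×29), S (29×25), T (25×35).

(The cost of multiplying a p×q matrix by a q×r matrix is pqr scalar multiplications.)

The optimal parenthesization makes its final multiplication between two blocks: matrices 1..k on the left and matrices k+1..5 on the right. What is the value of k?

1

Adjacent pairs: PQ = 30·6·42 = 7560; QR = 6·42·29 = 7308; RS = 42·29·25 = 30450; ST = 29·25·35 = 25375.
Length 3: P..R: k=1: 0+7308+30·6·29=12528; k=2: 7560+0+30·42·29=44100 → min 12528 | Q..S: k=2: 0+30450+6·42·25=36750; k=3: 7308+0+6·29·25=11658 → min 11658 | R..T: k=3: 0+25375+42·29·35=68005; k=4: 30450+0+42·25·35=67200 → min 67200.
Length 4: P..S: k=1: 0+11658+30·6·25=16158; k=2: 7560+30450+30·42·25=69510; k=3: 12528+0+30·29·25=34278 → min 16158 | Q..T: k=2: 0+67200+6·42·35=76020; k=3: 7308+25375+6·29·35=38773; k=4: 11658+0+6·25·35=16908 → min 16908.
Top-level splits: k=1: (P..P)·(Q..T) → 0+16908+30·6·35 = 23208; k=2: (P..Q)·(R..T) → 7560+67200+30·42·35 = 118860; k=3: (P..R)·(S..T) → 12528+25375+30·29·35 = 68353; k=4: (P..S)·(T..T) → 16158+0+30·25·35 = 42408.
Best split is after P, i.e. k = 1.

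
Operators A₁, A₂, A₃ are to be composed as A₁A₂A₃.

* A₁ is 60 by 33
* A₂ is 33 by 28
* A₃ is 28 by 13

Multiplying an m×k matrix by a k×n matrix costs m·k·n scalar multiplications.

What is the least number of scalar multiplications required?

Order (A₁(A₂A₃)): (A₂A₃): 33×28 by 28×13 → 33×13, cost 33·28·13 = 12012; (A₁(A₂A₃)): 60×33 by 33×13 → 60×13, cost 60·33·13 = 25740; cumulative 37752. Total 37752.
Order ((A₁A₂)A₃): (A₁A₂): 60×33 by 33×28 → 60×28, cost 60·33·28 = 55440; ((A₁A₂)A₃): 60×28 by 28×13 → 60×13, cost 60·28·13 = 21840; cumulative 77280. Total 77280.
Minimum: 37752.

37752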